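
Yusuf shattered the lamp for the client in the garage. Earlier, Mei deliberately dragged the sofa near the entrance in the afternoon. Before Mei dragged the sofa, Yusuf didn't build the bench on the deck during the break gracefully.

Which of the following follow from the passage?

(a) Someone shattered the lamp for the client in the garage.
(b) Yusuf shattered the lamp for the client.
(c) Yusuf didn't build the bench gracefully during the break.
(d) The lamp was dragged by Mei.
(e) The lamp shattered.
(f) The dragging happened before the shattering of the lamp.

(a), (b), (e), (f)

(a) Entailed — every conjunct here is already in the original shattering event.
(b) Entailed — this follows by dropping conjuncts from the shattering event's description.
(c) Not entailed — dropping 'on the deck' under negation is not valid — the original leaves open that Yusuf built the bench some other way.
(d) Not entailed — Mei dragged the sofa, not the lamp; the lamp belongs to the shattering event.
(e) Entailed — 'Yusuf shattered the lamp' is causative; it entails the inchoative 'the lamp shattered'.
(f) Entailed — the narrative places the dragging before the shattering.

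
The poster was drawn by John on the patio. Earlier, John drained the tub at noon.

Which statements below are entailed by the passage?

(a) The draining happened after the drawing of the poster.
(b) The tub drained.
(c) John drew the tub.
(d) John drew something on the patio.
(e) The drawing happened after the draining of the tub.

(b), (d), (e)

(a) Not entailed — the narrative places the draining before the drawing, not after.
(b) Entailed — 'John drained the tub' is causative; it entails the inchoative 'the tub drained'.
(c) Not entailed — John drew the poster, not the tub; the tub belongs to the draining event.
(d) Entailed — generalizing the patient leaves a sub-description the original still satisfies.
(e) Entailed — the narrative places the draining before the drawing.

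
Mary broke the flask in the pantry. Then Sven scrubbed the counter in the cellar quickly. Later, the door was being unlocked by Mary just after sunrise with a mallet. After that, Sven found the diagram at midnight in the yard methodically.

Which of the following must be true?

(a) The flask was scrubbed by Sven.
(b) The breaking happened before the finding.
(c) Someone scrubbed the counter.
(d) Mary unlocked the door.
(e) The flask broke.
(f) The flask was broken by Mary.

(a) Not entailed — Sven scrubbed the counter, not the flask; the flask belongs to the breaking event.
(b) Entailed — the narrative places the breaking before the finding.
(c) Entailed — this follows by dropping conjuncts from the scrubbing event's description.
(d) Not entailed — 'was unlocking' is progressive on an accomplishment; it does not entail the completed 'unlocked'.
(e) Entailed — 'Mary broke the flask' is causative; it entails the inchoative 'the flask broke'.
(f) Entailed — the original entails any weakening of itself; this just drops 'in the pantry'.

(b), (c), (e), (f)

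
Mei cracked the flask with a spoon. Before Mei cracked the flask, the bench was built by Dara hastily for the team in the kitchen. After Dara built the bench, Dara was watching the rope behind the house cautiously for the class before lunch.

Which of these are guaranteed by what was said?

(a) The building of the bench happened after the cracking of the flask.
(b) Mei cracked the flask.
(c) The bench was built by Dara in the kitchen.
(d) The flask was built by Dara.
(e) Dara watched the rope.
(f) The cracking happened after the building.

(a) Not entailed — the narrative places the building before the cracking, not after.
(b) Entailed — the original entails any weakening of itself; this just drops 'with a spoon'.
(c) Entailed — every conjunct here is already in the original building event.
(d) Not entailed — Dara built the bench, not the flask; the flask belongs to the cracking event.
(e) Entailed — 'watch' is an activity; 'was watching' entails that some watching happened, so 'watched' holds.
(f) Entailed — the narrative places the building before the cracking.

(b), (c), (e), (f)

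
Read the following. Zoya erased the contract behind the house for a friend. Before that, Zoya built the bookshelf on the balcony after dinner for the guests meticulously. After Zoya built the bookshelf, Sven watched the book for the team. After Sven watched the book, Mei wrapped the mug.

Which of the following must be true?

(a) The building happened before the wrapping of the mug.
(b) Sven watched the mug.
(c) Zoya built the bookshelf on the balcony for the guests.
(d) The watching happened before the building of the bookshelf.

(a) Entailed — the narrative places the building before the wrapping.
(b) Not entailed — Sven watched the book, not the mug; the mug belongs to the wrapping event.
(c) Entailed — dropping 'after dinner', 'meticulously' leaves a sub-description the original still satisfies.
(d) Not entailed — the narrative places the building before the watching, not after.

(a), (c)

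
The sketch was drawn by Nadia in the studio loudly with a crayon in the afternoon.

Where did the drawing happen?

in the studio

'in the studio' marks the location of the drawing event.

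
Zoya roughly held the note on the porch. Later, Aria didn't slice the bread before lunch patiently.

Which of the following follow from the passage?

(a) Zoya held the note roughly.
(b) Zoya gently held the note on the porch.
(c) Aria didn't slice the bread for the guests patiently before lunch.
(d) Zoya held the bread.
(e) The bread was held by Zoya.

(a), (c)

(a) Entailed — the original entails any weakening of itself; this just drops 'on the porch'.
(b) Not entailed — 'gently' adds a manner not in (and inconsistent with) the original.
(c) Entailed — under negation, adding a further restriction is entailed: if no such slicing event occurred, none occurred for the guests either.
(d) Not entailed — Zoya held the note, not the bread; the bread belongs to the slicing event.
(e) Not entailed — Zoya held the note, not the bread; the bread belongs to the slicing event.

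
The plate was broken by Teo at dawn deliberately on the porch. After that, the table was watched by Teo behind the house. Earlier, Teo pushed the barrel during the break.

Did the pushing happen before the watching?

yes

The narrative orders the pushing before the watching.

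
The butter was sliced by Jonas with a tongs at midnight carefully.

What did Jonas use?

a tongs

'with a tongs' marks the instrument of the slicing event.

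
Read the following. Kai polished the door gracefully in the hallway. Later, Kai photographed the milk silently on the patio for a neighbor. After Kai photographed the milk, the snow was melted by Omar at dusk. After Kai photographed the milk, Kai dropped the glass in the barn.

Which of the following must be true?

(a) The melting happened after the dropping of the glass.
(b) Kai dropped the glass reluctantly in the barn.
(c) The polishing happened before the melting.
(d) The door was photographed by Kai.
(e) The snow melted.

(a) Not entailed — the narrative doesn't order the dropping relative to the melting.
(b) Not entailed — 'reluctantly' adds information not in the original event.
(c) Entailed — the narrative places the polishing before the melting.
(d) Not entailed — Kai photographed the milk, not the door; the door belongs to the polishing event.
(e) Entailed — 'Omar melted the snow' is causative; it entails the inchoative 'the snow melted'.

(c), (e)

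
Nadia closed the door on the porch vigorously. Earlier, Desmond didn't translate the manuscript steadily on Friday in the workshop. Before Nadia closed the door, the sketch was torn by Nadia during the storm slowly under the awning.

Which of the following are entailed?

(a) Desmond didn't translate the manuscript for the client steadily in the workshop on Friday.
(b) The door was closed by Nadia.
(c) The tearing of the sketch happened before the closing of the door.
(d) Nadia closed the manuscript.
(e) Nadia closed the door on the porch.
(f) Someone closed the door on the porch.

(a) Entailed — under negation, adding a further restriction is entailed: if no such translating event occurred, none occurred for the client either.
(b) Entailed — dropping 'vigorously', 'on the porch' leaves a sub-description the original still satisfies.
(c) Entailed — the narrative places the tearing before the closing.
(d) Not entailed — Nadia closed the door, not the manuscript; the manuscript belongs to the translating event.
(e) Entailed — this follows by dropping conjuncts from the closing event's description.
(f) Entailed — dropping 'vigorously' and generalizing the agent leaves a sub-description the original still satisfies.

(a), (b), (c), (e), (f)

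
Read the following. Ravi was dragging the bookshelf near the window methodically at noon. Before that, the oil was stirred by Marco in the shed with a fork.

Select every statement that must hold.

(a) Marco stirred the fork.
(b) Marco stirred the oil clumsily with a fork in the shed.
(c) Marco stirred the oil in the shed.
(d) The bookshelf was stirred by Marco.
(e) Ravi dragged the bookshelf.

(a) Not entailed — the fork is the instrument, not what was stirred.
(b) Not entailed — 'clumsily' adds information not in the original event.
(c) Entailed — the original entails any weakening of itself; this just drops 'with a fork'.
(d) Not entailed — Marco stirred the oil, not the bookshelf; the bookshelf belongs to the dragging event.
(e) Entailed — 'drag' is an activity; 'was dragging' entails that some dragging happened, so 'dragged' holds.

(c), (e)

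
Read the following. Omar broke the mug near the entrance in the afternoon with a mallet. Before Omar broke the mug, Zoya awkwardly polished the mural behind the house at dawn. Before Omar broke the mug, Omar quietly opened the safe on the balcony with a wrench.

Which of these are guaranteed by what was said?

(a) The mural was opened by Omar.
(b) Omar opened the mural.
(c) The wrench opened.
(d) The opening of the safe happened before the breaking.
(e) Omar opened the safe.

(d), (e)

(a) Not entailed — Omar opened the safe, not the mural; the mural belongs to the polishing event.
(b) Not entailed — Omar opened the safe, not the mural; the mural belongs to the polishing event.
(c) Not entailed — the safe is what opened, not the wrench.
(d) Entailed — the narrative places the opening before the breaking.
(e) Entailed — every conjunct here is already in the original opening event.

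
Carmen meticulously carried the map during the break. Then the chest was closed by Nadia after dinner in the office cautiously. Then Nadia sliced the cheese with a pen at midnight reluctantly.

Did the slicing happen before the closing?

no

The narrative orders the closing before the slicing.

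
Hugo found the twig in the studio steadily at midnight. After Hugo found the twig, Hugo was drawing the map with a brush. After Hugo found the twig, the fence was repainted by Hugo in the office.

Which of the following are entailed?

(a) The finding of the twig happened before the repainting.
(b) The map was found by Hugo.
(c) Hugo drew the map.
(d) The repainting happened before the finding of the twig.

(a) Entailed — the narrative places the finding before the repainting.
(b) Not entailed — Hugo found the twig, not the map; the map belongs to the drawing event.
(c) Not entailed — 'was drawing' is progressive on an accomplishment; it does not entail the completed 'drew'.
(d) Not entailed — the narrative places the finding before the repainting, not after.

(a)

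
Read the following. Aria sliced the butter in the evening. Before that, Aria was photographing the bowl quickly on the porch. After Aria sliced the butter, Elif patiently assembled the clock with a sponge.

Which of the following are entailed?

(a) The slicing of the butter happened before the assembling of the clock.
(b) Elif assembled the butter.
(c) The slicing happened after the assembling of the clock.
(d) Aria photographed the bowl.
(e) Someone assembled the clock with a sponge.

(a), (e)

(a) Entailed — the narrative places the slicing before the assembling.
(b) Not entailed — Elif assembled the clock, not the butter; the butter belongs to the slicing event.
(c) Not entailed — the narrative places the slicing before the assembling, not after.
(d) Not entailed — 'was photographing' is progressive on an accomplishment; it does not entail the completed 'photographed'.
(e) Entailed — the original entails any weakening of itself; this just drops 'patiently' and generalizes the agent.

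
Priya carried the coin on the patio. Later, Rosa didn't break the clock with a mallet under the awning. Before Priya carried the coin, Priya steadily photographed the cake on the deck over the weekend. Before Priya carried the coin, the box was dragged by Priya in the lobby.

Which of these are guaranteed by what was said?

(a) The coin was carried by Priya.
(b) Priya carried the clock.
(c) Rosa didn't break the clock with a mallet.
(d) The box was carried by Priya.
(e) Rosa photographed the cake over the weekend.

(a) Entailed — dropping 'on the patio' leaves a sub-description the original still satisfies.
(b) Not entailed — Priya carried the coin, not the clock; the clock belongs to the breaking event.
(c) Not entailed — dropping 'under the awning' under negation is not valid — the original leaves open that Rosa broke the clock some other way.
(d) Not entailed — Priya carried the coin, not the box; the box belongs to the dragging event.
(e) Not entailed — the passage has Priya photographing the cake, not Rosa.

(a)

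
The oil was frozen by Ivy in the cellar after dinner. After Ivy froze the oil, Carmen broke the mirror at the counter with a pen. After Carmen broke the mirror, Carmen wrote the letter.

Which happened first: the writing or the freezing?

The connectives place the freezing before the writing.

the freezing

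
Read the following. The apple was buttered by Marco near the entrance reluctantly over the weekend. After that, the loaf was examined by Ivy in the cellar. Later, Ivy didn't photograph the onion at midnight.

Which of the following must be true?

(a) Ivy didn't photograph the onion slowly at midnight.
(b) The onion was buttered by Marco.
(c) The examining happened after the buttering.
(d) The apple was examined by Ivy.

(a) Entailed — under negation, adding a further restriction is entailed: if no such photographing event occurred, none occurred slowly either.
(b) Not entailed — Marco buttered the apple, not the onion; the onion belongs to the photographing event.
(c) Entailed — the narrative places the buttering before the examining.
(d) Not entailed — Ivy examined the loaf, not the apple; the apple belongs to the buttering event.

(a), (c)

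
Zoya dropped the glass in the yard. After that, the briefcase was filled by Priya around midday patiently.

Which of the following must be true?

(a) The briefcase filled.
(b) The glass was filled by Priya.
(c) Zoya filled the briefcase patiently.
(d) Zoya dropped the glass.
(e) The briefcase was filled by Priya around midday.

(a), (d), (e)

(a) Entailed — 'Priya filled the briefcase' is causative; it entails the inchoative 'the briefcase filled'.
(b) Not entailed — Priya filled the briefcase, not the glass; the glass belongs to the dropping event.
(c) Not entailed — the passage has Priya filling the briefcase, not Zoya.
(d) Entailed — every conjunct here is already in the original dropping event.
(e) Entailed — this follows by dropping conjuncts from the filling event's description.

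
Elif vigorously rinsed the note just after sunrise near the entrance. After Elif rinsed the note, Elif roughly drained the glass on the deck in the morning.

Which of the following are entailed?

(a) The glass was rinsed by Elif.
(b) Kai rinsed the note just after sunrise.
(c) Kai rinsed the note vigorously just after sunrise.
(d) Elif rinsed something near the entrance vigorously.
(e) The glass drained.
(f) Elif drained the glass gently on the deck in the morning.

(a) Not entailed — Elif rinsed the note, not the glass; the glass belongs to the draining event.
(b) Not entailed — the passage has Elif rinsing the note, not Kai.
(c) Not entailed — the passage has Elif rinsing the note, not Kai.
(d) Entailed — this follows by dropping conjuncts from the rinsing event's description.
(e) Entailed — 'Elif drained the glass' is causative; it entails the inchoative 'the glass drained'.
(f) Not entailed — 'gently' adds a manner not in (and inconsistent with) the original.

(d), (e)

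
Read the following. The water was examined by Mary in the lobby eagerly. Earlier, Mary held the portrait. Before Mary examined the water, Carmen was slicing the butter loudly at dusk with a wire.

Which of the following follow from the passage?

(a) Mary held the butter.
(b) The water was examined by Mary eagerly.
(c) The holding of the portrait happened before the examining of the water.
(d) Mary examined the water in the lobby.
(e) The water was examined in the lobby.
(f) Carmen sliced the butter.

(a) Not entailed — Mary held the portrait, not the butter; the butter belongs to the slicing event.
(b) Entailed — the original entails any weakening of itself; this just drops 'in the lobby'.
(c) Entailed — the narrative places the holding before the examining.
(d) Entailed — the original entails any weakening of itself; this just drops 'eagerly'.
(e) Entailed — dropping 'eagerly' and generalizing the agent leaves a sub-description the original still satisfies.
(f) Not entailed — 'was slicing' is progressive on an accomplishment; it does not entail the completed 'sliced'.

(b), (c), (d), (e)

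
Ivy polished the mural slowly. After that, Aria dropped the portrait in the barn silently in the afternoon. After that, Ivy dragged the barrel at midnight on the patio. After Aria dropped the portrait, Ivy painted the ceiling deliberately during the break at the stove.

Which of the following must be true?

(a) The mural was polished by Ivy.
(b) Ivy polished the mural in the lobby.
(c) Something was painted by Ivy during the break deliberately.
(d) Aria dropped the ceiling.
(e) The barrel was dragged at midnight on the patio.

(a), (c), (e)

(a) Entailed — this follows by dropping conjuncts from the polishing event's description.
(b) Not entailed — 'in the lobby' adds information not in the original event.
(c) Entailed — this follows by dropping conjuncts from the painting event's description.
(d) Not entailed — Aria dropped the portrait, not the ceiling; the ceiling belongs to the painting event.
(e) Entailed — generalizing the agent leaves a sub-description the original still satisfies.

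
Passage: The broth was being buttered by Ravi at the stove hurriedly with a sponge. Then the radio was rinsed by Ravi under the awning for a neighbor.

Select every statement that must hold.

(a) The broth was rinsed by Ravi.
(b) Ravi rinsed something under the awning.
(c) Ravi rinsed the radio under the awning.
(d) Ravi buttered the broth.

(b), (c)

(a) Not entailed — Ravi rinsed the radio, not the broth; the broth belongs to the buttering event.
(b) Entailed — every conjunct here is already in the original rinsing event.
(c) Entailed — dropping 'for a neighbor' leaves a sub-description the original still satisfies.
(d) Not entailed — 'was buttering' is progressive on an accomplishment; it does not entail the completed 'buttered'.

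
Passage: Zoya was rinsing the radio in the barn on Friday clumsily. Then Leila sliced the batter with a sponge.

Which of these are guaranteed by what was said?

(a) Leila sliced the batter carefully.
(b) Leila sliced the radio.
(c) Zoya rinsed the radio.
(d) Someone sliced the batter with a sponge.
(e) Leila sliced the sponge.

(a) Not entailed — 'carefully' adds information not in the original event.
(b) Not entailed — Leila sliced the batter, not the radio; the radio belongs to the rinsing event.
(c) Entailed — 'rinse' is an activity; 'was rinsing' entails that some rinsing happened, so 'rinsed' holds.
(d) Entailed — the original entails any weakening of itself; this just generalizes the agent.
(e) Not entailed — the sponge is the instrument, not what was sliced.

(c), (d)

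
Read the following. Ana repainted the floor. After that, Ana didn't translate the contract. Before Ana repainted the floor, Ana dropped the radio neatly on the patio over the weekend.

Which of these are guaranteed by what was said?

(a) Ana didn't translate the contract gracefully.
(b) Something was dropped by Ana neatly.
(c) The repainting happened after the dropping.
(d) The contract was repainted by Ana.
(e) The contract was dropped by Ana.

(a) Entailed — under negation, adding a further restriction is entailed: if no such translating event occurred, none occurred gracefully either.
(b) Entailed — this follows by dropping conjuncts from the dropping event's description.
(c) Entailed — the narrative places the dropping before the repainting.
(d) Not entailed — Ana repainted the floor, not the contract; the contract belongs to the translating event.
(e) Not entailed — Ana dropped the radio, not the contract; the contract belongs to the translating event.

(a), (b), (c)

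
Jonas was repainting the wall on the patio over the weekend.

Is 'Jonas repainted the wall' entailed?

no

'was repainting' is progressive; for an accomplishment like 'repaint the wall', it doesn't entail completion.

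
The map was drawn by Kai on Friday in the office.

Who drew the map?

'Kai' marks the agent of the drawing event.

Kai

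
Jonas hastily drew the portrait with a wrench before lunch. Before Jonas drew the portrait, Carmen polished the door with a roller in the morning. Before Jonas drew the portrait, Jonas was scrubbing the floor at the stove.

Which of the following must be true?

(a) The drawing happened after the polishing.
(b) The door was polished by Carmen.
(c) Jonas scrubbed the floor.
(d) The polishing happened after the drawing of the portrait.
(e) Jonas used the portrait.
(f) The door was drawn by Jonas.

(a) Entailed — the narrative places the polishing before the drawing.
(b) Entailed — dropping 'with a roller', 'in the morning' leaves a sub-description the original still satisfies.
(c) Entailed — 'scrub' is an activity; 'was scrubbing' entails that some scrubbing happened, so 'scrubbed' holds.
(d) Not entailed — the narrative places the polishing before the drawing, not after.
(e) Not entailed — the portrait is the patient, not an instrument — Jonas used a wrench.
(f) Not entailed — Jonas drew the portrait, not the door; the door belongs to the polishing event.

(a), (b), (c)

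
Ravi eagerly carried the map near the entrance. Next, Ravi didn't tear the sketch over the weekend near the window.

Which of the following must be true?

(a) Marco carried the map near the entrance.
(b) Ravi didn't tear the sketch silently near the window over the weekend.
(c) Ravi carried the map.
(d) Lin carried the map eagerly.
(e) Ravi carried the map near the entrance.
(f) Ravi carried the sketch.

(a) Not entailed — the passage has Ravi carrying the map, not Marco.
(b) Entailed — under negation, adding a further restriction is entailed: if no such tearing event occurred, none occurred silently either.
(c) Entailed — the original entails any weakening of itself; this just drops 'near the entrance', 'eagerly'.
(d) Not entailed — the passage has Ravi carrying the map, not Lin.
(e) Entailed — this follows by dropping conjuncts from the carrying event's description.
(f) Not entailed — Ravi carried the map, not the sketch; the sketch belongs to the tearing event.

(b), (c), (e)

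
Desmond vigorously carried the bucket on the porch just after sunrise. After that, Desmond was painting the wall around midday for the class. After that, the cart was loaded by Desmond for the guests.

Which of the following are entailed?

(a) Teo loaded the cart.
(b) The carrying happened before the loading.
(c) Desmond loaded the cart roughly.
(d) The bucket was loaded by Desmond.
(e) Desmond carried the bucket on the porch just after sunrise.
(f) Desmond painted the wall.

(b), (e)

(a) Not entailed — the passage has Desmond loading the cart, not Teo.
(b) Entailed — the narrative places the carrying before the loading.
(c) Not entailed — 'roughly' adds information not in the original event.
(d) Not entailed — Desmond loaded the cart, not the bucket; the bucket belongs to the carrying event.
(e) Entailed — every conjunct here is already in the original carrying event.
(f) Not entailed — 'was painting' is progressive on an accomplishment; it does not entail the completed 'painted'.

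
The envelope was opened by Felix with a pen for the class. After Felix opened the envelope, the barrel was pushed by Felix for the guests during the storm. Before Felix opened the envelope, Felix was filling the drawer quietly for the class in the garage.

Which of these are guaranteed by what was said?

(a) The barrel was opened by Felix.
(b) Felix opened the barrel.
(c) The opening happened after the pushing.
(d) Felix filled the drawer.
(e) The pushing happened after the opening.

(e)

(a) Not entailed — Felix opened the envelope, not the barrel; the barrel belongs to the pushing event.
(b) Not entailed — Felix opened the envelope, not the barrel; the barrel belongs to the pushing event.
(c) Not entailed — the narrative places the opening before the pushing, not after.
(d) Not entailed — 'was filling' is progressive on an accomplishment; it does not entail the completed 'filled'.
(e) Entailed — the narrative places the opening before the pushing.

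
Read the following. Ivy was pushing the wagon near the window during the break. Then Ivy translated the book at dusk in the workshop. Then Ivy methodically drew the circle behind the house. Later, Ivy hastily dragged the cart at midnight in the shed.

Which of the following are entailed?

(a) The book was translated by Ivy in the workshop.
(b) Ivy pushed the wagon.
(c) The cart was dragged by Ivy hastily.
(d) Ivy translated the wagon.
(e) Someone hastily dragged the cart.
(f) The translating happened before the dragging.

(a) Entailed — every conjunct here is already in the original translating event.
(b) Entailed — 'push' is an activity; 'was pushing' entails that some pushing happened, so 'pushed' holds.
(c) Entailed — this follows by dropping conjuncts from the dragging event's description.
(d) Not entailed — Ivy translated the book, not the wagon; the wagon belongs to the pushing event.
(e) Entailed — dropping 'at midnight', 'in the shed' and generalizing the agent leaves a sub-description the original still satisfies.
(f) Entailed — the narrative places the translating before the dragging.

(a), (b), (c), (e), (f)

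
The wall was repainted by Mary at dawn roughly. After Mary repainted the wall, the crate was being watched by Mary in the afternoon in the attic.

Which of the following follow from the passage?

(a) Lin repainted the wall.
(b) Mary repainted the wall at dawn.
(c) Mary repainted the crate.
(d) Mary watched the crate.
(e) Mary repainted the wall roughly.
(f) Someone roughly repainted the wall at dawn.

(b), (d), (e), (f)

(a) Not entailed — the passage has Mary repainting the wall, not Lin.
(b) Entailed — the original entails any weakening of itself; this just drops 'roughly'.
(c) Not entailed — Mary repainted the wall, not the crate; the crate belongs to the watching event.
(d) Entailed — 'watch' is an activity; 'was watching' entails that some watching happened, so 'watched' holds.
(e) Entailed — the original entails any weakening of itself; this just drops 'at dawn'.
(f) Entailed — the original entails any weakening of itself; this just generalizes the agent.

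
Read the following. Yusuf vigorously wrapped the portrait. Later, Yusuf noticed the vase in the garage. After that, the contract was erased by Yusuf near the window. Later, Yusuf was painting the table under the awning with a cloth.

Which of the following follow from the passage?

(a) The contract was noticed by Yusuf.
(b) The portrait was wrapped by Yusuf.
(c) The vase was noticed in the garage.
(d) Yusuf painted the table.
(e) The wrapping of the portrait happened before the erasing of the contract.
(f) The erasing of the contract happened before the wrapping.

(b), (c), (e)

(a) Not entailed — Yusuf noticed the vase, not the contract; the contract belongs to the erasing event.
(b) Entailed — this follows by dropping conjuncts from the wrapping event's description.
(c) Entailed — every conjunct here is already in the original noticing event.
(d) Not entailed — 'was painting' is progressive on an accomplishment; it does not entail the completed 'painted'.
(e) Entailed — the narrative places the wrapping before the erasing.
(f) Not entailed — the narrative places the wrapping before the erasing, not after.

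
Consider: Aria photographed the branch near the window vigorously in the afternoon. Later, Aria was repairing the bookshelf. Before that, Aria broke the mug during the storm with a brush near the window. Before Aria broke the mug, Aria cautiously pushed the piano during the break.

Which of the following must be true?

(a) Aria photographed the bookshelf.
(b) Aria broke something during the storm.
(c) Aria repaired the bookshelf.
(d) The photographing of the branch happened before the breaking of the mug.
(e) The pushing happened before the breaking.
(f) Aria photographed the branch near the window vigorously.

(a) Not entailed — Aria photographed the branch, not the bookshelf; the bookshelf belongs to the repairing event.
(b) Entailed — every conjunct here is already in the original breaking event.
(c) Not entailed — 'was repairing' is progressive on an accomplishment; it does not entail the completed 'repaired'.
(d) Not entailed — the narrative doesn't order the photographing relative to the breaking.
(e) Entailed — the narrative places the pushing before the breaking.
(f) Entailed — the original entails any weakening of itself; this just drops 'in the afternoon'.

(b), (e), (f)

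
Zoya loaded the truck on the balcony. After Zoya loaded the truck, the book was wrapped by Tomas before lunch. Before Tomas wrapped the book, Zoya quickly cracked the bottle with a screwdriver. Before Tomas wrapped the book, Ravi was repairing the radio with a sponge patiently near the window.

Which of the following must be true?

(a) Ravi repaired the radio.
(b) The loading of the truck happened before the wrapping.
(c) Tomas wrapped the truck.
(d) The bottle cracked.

(a) Not entailed — 'was repairing' is progressive on an accomplishment; it does not entail the completed 'repaired'.
(b) Entailed — the narrative places the loading before the wrapping.
(c) Not entailed — Tomas wrapped the book, not the truck; the truck belongs to the loading event.
(d) Entailed — 'Zoya cracked the bottle' is causative; it entails the inchoative 'the bottle cracked'.

(b), (d)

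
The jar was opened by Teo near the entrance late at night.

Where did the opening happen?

near the entrance

'near the entrance' marks the location of the opening event.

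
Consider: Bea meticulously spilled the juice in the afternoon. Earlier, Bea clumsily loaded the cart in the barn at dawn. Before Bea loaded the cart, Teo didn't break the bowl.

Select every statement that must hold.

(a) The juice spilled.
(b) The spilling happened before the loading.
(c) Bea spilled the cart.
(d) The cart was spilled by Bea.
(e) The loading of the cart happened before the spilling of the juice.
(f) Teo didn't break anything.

(a), (e)

(a) Entailed — 'Bea spilled the juice' is causative; it entails the inchoative 'the juice spilled'.
(b) Not entailed — the narrative places the loading before the spilling, not after.
(c) Not entailed — Bea spilled the juice, not the cart; the cart belongs to the loading event.
(d) Not entailed — Bea spilled the juice, not the cart; the cart belongs to the loading event.
(e) Entailed — the narrative places the loading before the spilling.
(f) Not entailed — the original only denies this specific event; Teo may have broken something else.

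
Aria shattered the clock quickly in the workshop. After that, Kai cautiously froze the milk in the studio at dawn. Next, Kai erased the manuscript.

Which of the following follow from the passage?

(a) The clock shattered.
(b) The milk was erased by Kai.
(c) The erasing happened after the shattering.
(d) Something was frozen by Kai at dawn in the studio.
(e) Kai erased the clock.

(a), (c), (d)

(a) Entailed — 'Aria shattered the clock' is causative; it entails the inchoative 'the clock shattered'.
(b) Not entailed — Kai erased the manuscript, not the milk; the milk belongs to the freezing event.
(c) Entailed — the narrative places the shattering before the erasing.
(d) Entailed — the original entails any weakening of itself; this just drops 'cautiously' and generalizes the patient.
(e) Not entailed — Kai erased the manuscript, not the clock; the clock belongs to the shattering event.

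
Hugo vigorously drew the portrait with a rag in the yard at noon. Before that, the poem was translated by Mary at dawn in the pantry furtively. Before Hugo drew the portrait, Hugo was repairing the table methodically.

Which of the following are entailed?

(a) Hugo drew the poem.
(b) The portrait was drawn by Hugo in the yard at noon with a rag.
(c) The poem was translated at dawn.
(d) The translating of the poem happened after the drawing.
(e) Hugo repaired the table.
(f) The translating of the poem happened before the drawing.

(a) Not entailed — Hugo drew the portrait, not the poem; the poem belongs to the translating event.
(b) Entailed — dropping 'vigorously' leaves a sub-description the original still satisfies.
(c) Entailed — every conjunct here is already in the original translating event.
(d) Not entailed — the narrative places the translating before the drawing, not after.
(e) Not entailed — 'was repairing' is progressive on an accomplishment; it does not entail the completed 'repaired'.
(f) Entailed — the narrative places the translating before the drawing.

(b), (c), (f)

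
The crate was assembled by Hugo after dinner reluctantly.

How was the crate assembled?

'reluctantly' marks the manner of the assembling event.

reluctantly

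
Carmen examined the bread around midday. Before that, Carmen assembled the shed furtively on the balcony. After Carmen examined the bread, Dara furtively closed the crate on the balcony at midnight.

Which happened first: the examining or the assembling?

The connectives place the assembling before the examining.

the assembling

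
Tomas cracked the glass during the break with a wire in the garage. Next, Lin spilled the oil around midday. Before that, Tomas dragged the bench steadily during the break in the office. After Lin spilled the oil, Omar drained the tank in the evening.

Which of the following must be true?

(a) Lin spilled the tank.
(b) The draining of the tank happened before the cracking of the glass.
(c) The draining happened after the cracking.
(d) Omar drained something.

(a) Not entailed — Lin spilled the oil, not the tank; the tank belongs to the draining event.
(b) Not entailed — the narrative places the cracking before the draining, not after.
(c) Entailed — the narrative places the cracking before the draining.
(d) Entailed — the original entails any weakening of itself; this just drops 'in the evening' and generalizes the patient.

(c), (d)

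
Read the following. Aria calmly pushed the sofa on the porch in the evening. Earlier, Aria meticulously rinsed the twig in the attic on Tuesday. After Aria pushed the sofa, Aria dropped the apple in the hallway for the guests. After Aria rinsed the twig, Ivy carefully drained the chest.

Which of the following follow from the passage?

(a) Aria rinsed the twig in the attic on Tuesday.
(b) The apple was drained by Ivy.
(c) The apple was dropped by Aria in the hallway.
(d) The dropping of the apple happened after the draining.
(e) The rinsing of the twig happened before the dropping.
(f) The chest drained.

(a), (c), (e), (f)

(a) Entailed — dropping 'meticulously' leaves a sub-description the original still satisfies.
(b) Not entailed — Ivy drained the chest, not the apple; the apple belongs to the dropping event.
(c) Entailed — dropping 'for the guests' leaves a sub-description the original still satisfies.
(d) Not entailed — the narrative doesn't order the draining relative to the dropping.
(e) Entailed — the narrative places the rinsing before the dropping.
(f) Entailed — 'Ivy drained the chest' is causative; it entails the inchoative 'the chest drained'.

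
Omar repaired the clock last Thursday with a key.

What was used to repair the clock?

a key

'with a key' marks the instrument of the repairing event.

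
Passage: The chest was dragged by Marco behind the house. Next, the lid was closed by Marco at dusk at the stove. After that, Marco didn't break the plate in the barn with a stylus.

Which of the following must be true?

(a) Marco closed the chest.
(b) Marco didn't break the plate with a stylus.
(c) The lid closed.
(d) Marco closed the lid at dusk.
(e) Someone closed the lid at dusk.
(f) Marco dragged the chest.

(a) Not entailed — Marco closed the lid, not the chest; the chest belongs to the dragging event.
(b) Not entailed — dropping 'in the barn' under negation is not valid — the original leaves open that Marco broke the plate some other way.
(c) Entailed — 'Marco closed the lid' is causative; it entails the inchoative 'the lid closed'.
(d) Entailed — this follows by dropping conjuncts from the closing event's description.
(e) Entailed — dropping 'at the stove' and generalizing the agent leaves a sub-description the original still satisfies.
(f) Entailed — dropping 'behind the house' leaves a sub-description the original still satisfies.

(c), (d), (e), (f)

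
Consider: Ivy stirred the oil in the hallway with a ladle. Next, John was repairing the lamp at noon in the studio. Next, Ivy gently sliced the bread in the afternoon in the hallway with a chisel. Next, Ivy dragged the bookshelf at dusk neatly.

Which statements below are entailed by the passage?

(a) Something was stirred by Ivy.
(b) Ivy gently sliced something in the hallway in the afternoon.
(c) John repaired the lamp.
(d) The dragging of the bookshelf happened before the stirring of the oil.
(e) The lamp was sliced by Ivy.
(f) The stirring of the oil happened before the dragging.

(a), (b), (f)

(a) Entailed — this follows by dropping conjuncts from the stirring event's description.
(b) Entailed — every conjunct here is already in the original slicing event.
(c) Not entailed — 'was repairing' is progressive on an accomplishment; it does not entail the completed 'repaired'.
(d) Not entailed — the narrative places the stirring before the dragging, not after.
(e) Not entailed — Ivy sliced the bread, not the lamp; the lamp belongs to the repairing event.
(f) Entailed — the narrative places the stirring before the dragging.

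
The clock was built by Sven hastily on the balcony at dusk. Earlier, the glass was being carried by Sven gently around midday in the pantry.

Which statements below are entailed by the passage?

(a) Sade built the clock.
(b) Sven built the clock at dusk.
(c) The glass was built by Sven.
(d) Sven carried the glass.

(a) Not entailed — the passage has Sven building the clock, not Sade.
(b) Entailed — dropping 'hastily', 'on the balcony' leaves a sub-description the original still satisfies.
(c) Not entailed — Sven built the clock, not the glass; the glass belongs to the carrying event.
(d) Entailed — 'carry' is an activity; 'was carrying' entails that some carrying happened, so 'carried' holds.

(b), (d)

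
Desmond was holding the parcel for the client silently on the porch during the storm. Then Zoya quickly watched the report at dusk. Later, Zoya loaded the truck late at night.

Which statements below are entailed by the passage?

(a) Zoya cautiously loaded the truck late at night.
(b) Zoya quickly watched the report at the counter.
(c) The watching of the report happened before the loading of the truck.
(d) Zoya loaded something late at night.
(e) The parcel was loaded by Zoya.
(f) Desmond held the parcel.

(a) Not entailed — 'cautiously' adds information not in the original event.
(b) Not entailed — 'at the counter' adds information not in the original event.
(c) Entailed — the narrative places the watching before the loading.
(d) Entailed — every conjunct here is already in the original loading event.
(e) Not entailed — Zoya loaded the truck, not the parcel; the parcel belongs to the holding event.
(f) Entailed — 'hold' is an activity; 'was holding' entails that some holding happened, so 'held' holds.

(c), (d), (f)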